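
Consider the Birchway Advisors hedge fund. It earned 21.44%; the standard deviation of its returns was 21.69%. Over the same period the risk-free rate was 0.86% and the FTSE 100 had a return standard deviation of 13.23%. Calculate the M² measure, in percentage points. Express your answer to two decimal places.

Sharpe = (Rp − Rf) / σp = (21.44% − 0.86%) / 21.69% = 0.9488
M² = Rf + Sharpe × σm = 0.86% + 0.9488 × 13.23% = 13.4126%

13.41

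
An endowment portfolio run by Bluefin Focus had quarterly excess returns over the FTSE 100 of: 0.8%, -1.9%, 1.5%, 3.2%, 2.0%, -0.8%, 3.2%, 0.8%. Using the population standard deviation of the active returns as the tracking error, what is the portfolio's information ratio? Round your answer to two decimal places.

Mean return μ = 8.80 / 8 = 1.1000%
Σ(r − μ)² = (0.8 − 1.1000)² + (-1.9 − 1.1000)² + … = 22.5800
population σ = √(22.5800 / 8) = √2.8225 = 1.6800%
IR = μ / tracking error = 1.1000 / 1.6800 = 0.6548

0.65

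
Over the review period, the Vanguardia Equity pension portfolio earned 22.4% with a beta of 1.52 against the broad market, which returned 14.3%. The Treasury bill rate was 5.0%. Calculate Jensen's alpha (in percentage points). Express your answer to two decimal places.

3.26

CAPM expected return = Rf + β(Rm − Rf) = 5.0% + 1.52 × (14.3% − 5.0%) = 5 + 1.52 × 9.30 = 19.1360%
Jensen's α = Rp − E[R] = 22.4% − 19.1360% = 3.2640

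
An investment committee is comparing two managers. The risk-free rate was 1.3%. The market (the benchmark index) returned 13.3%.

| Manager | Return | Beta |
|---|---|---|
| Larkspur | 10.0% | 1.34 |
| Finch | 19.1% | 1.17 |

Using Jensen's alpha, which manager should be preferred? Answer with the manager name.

Larkspur: α = 10.0% − [1.3% + 1.34 × (13.3% − 1.3%)] = -7.380
Finch: α = 19.1% − [1.3% + 1.17 × (13.3% − 1.3%)] = 3.760
Highest: Finch (3.760).

Finch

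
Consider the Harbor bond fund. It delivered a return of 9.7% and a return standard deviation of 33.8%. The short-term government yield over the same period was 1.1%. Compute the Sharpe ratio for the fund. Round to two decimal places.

Sharpe = (Rp − Rf) / σp = (9.7% − 1.1%) / 33.8% = 8.60% / 33.8% = 0.2544

0.25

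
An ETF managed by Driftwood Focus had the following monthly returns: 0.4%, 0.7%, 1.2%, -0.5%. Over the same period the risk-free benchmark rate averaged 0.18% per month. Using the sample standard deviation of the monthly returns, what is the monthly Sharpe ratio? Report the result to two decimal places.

r̄ = (0.4 + 0.7 + 1.2 − 0.5) / 4 = 1.80 / 4 = 0.4500%
Σ(r − r̄)² = 1.5300; sample σ = √(1.5300/3) = 0.7141%
Sharpe = (r̄ − rf) / σ = (0.4500 − 0.18) / 0.7141 = 0.2700 / 0.7141 = 0.3781

0.38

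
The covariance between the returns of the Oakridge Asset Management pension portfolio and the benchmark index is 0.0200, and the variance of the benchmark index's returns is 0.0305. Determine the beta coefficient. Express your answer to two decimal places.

0.66

β = Cov(Rp, Rm) / Var(Rm) = 0.0200 / 0.0305 = 0.6557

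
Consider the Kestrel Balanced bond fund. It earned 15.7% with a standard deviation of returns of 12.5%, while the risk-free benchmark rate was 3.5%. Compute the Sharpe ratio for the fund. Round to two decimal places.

0.98

Sharpe = (Rp − Rf) / σp = (15.7% − 3.5%) / 12.5% = 12.20% / 12.5% = 0.9760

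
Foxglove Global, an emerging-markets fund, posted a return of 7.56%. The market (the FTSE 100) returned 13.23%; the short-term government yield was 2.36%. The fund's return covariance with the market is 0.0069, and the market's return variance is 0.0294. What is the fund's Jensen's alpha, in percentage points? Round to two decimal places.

β = Cov / Var = 0.0069 / 0.0294 = 0.2347
E[R] = Rf + β(Rm − Rf) = 2.36% + 0.2347 × (13.23% − 2.36%) = 4.9112%
α = Rp − E[R] = 7.56% − 4.9112% = 2.6488

2.65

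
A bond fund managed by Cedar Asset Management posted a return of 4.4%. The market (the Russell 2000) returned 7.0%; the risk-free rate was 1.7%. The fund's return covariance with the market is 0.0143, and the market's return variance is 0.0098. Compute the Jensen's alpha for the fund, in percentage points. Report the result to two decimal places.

β = Cov / Var = 0.0143 / 0.0098 = 1.4592
E[R] = Rf + β(Rm − Rf) = 1.7% + 1.4592 × (7.0% − 1.7%) = 9.4338%
α = Rp − E[R] = 4.4% − 9.4338% = -5.0338

-5.03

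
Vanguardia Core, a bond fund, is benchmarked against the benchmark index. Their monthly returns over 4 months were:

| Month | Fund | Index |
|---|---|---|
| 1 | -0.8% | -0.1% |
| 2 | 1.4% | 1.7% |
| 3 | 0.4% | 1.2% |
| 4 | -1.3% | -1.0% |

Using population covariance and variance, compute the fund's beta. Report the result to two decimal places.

r̄p = -0.0750%,  r̄m = 0.4500%
Cov = Σ(rp − r̄p)(rm − r̄m) / 4 = 1.0938
Var(rm) = Σ(rm − r̄m)² / 4 = 1.1325
β = Cov / Var = 1.0938 / 1.1325 = 0.9658

0.97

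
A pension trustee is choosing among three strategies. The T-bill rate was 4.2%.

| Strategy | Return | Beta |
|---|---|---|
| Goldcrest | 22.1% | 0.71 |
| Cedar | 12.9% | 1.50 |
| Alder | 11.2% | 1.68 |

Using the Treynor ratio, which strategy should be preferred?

Goldcrest

Goldcrest: Treynor = (22.1% − 4.2%) / 0.71 = 25.211
Cedar: Treynor = (12.9% − 4.2%) / 1.50 = 5.800
Alder: Treynor = (11.2% − 4.2%) / 1.68 = 4.167
Highest: Goldcrest (25.211).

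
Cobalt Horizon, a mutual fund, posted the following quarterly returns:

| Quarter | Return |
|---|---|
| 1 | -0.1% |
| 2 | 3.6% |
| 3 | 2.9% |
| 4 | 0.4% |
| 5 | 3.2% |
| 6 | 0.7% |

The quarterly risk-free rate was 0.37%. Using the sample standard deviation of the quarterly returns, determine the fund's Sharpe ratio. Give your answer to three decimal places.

r̄ = (-0.1 + 3.6 + 2.9 + 0.4 + 3.2 + 0.7) / 6 = 10.70 / 6 = 1.7833%
Σ(r − r̄)² = (-0.1 − 1.7833)² + (3.6 − 1.7833)² + … = 13.1883
sample σ = √(13.1883 / 5) = √2.6377 = 1.6241%
Sharpe = (r̄ − rf) / σ = (1.7833 − 0.37) / 1.6241 = 1.4133 / 1.6241 = 0.8702

0.870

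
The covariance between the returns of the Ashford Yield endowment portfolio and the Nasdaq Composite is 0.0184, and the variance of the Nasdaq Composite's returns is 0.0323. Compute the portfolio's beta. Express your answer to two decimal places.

0.57

β = Cov(Rp, Rm) / Var(Rm) = 0.0184 / 0.0323 = 0.5697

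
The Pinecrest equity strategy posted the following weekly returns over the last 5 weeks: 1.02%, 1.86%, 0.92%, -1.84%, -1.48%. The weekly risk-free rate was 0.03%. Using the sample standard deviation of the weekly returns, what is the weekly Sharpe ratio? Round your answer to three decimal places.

r̄ = (1.02 + 1.86 + 0.92 − 1.84 − 1.48) / 5 = 0.480 / 5 = 0.0960%
Σ(r − r̄)² = 10.8763; sample σ = √(10.8763/4) = 1.6490%
Sharpe = (r̄ − rf) / σ = (0.0960 − 0.03) / 1.6490 = 0.0660 / 1.6490 = 0.0400

0.040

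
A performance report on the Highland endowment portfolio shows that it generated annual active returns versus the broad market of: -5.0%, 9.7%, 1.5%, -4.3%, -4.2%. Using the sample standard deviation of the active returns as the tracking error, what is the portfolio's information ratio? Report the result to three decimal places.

Mean return r̄ = -2.30 / 5 = -0.4600%
Σ(r − r̄)² = (-5 − (-0.4600))² + (9.7 − (-0.4600))² + … = 156.4120
σ = √[156.4120 / 4] = 6.2532%
IR = r̄ / tracking error = -0.4600 / 6.2532 = -0.0736

-0.074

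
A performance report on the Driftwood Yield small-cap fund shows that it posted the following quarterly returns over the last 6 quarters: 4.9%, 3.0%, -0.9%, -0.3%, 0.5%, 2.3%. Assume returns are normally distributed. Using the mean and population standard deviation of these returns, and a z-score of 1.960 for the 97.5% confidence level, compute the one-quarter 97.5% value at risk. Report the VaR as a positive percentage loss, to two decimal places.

r̄ = (4.9 + 3 − 0.9 − 0.3 + 0.5 + 2.3) / 6 = 1.5833%
Population σ = √[Σ(r − r̄)² / 6] = √[24.4083 / 6] = √4.0681 = 2.0170%
VaR = −(r̄ − z·σ) = −(1.5833 − 1.960 × 2.0170) = −(-2.3700) = 2.3700%

2.37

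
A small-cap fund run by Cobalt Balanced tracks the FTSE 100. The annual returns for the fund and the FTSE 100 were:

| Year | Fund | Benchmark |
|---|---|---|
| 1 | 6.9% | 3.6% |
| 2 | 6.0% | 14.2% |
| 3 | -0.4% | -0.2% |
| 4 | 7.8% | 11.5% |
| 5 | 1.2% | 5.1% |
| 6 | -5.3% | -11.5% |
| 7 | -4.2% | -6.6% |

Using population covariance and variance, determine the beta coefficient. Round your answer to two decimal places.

0.52

r̄p = 1.7143%,  r̄m = 2.3000%
Cov = Σ(rp − r̄p)(rm − r̄m) / 7 = 38.1443
Var(rm) = Σ(rm − r̄m)² / 7 = 73.0971
β = Cov / Var = 38.1443 / 73.0971 = 0.5218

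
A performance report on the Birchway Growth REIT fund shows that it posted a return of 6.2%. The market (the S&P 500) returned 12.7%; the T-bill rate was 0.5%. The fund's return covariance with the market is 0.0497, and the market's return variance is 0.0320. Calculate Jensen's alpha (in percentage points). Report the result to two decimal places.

-13.25

β = Cov / Var = 0.0497 / 0.0320 = 1.5531
E[R] = Rf + β(Rm − Rf) = 0.5% + 1.5531 × (12.7% − 0.5%) = 19.4478%
α = Rp − E[R] = 6.2% − 19.4478% = -13.2478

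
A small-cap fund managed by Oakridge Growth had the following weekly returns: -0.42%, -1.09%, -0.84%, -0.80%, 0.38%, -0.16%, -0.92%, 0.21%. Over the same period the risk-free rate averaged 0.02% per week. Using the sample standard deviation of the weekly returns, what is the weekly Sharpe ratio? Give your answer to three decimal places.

-0.864

μ = (-0.42 − 1.09 − 0.84 − 0.8 + 0.38 − 0.16 − 0.92 + 0.21) / 8 = -0.4550%
Σ(r − μ)² = (-0.42 − (-0.4550))² + (-1.09 − (-0.4550))² + … = 2.1144
σ = √[2.1144 / 7] = 0.5496%
Sharpe = (μ − rf) / σ = (-0.4550 − 0.02) / 0.5496 = -0.4750 / 0.5496 = -0.8643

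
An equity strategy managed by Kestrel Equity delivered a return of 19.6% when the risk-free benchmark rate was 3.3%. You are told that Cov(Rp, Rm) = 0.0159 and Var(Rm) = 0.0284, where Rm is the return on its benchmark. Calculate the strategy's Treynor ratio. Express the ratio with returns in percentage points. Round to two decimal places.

29.11

β = Cov / Var = 0.0159 / 0.0284 = 0.5599
Treynor = (Rp − Rf) / β = (19.6% − 3.3%) / 0.5599 = 16.30 / 0.5599 = 29.1123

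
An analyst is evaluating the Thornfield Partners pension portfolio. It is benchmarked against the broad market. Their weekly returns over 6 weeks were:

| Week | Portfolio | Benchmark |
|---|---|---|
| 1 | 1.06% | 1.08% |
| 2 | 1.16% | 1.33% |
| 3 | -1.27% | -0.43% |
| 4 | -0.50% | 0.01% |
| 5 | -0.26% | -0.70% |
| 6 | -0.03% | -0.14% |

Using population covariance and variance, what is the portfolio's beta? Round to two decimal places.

r̄p = 0.0267%,  r̄m = 0.1917%
Cov = Σ(rp − r̄p)(rm − r̄m) / 6 = 0.5640
Var(rm) = Σ(rm − r̄m)² / 6 = 0.5682
β = Cov / Var = 0.5640 / 0.5682 = 0.9926

0.99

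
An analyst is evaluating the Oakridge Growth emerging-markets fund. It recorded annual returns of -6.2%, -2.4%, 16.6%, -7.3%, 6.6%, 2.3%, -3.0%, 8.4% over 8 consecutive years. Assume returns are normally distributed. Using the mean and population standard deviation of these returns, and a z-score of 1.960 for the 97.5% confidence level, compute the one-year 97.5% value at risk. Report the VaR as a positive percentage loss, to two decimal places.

13.20

r̄ = (-6.2 − 2.4 + 16.6 − 7.3 + 6.6 + 2.3 − 3 + 8.4) / 8 = 15.00 / 8 = 1.8750%
Population σ = √[Σ(r − r̄)² / 8] = √[473.3350 / 8] = √59.1669 = 7.6920%
VaR = −(r̄ − z·σ) = −(1.8750 − 1.960 × 7.6920) = −(-13.2013) = 13.2013%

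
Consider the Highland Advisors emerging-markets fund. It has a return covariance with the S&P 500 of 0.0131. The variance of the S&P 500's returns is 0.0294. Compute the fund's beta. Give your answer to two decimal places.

0.45

β = Cov(Rp, Rm) / Var(Rm) = 0.0131 / 0.0294 = 0.4456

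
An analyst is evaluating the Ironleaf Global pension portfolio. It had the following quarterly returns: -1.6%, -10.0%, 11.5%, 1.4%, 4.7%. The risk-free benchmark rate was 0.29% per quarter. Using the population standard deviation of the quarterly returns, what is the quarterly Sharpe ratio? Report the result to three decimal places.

0.128

Mean return μ = 6.00 / 5 = 1.2000%
Population std dev = √[251.6600 / 5] = 7.0945%
Sharpe = (μ − rf) / σ = (1.2000 − 0.29) / 7.0945 = 0.9100 / 7.0945 = 0.1283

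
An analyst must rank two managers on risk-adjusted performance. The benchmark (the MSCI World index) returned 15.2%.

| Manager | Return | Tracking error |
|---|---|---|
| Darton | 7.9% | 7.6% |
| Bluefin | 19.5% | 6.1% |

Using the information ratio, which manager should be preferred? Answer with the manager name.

Bluefin

Darton: IR = (7.9% − 15.2%) / 7.6% = -0.961
Bluefin: IR = (19.5% − 15.2%) / 6.1% = 0.705
Highest: Bluefin (0.705).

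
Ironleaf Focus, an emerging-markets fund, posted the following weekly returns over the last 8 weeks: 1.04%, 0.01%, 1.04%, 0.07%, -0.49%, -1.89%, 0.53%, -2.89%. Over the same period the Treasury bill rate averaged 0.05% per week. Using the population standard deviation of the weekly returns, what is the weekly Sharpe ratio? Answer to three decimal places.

μ = (1.04 + 0.01 + 1.04 + 0.07 − 0.49 − 1.89 + 0.53 − 2.89) / 8 = -2.580 / 8 = -0.3225%
Σ(r − μ)² = 13.7814; population σ = √(13.7814/8) = 1.3125%
Sharpe = (μ − rf) / σ = (-0.3225 − 0.05) / 1.3125 = -0.3725 / 1.3125 = -0.2838

-0.284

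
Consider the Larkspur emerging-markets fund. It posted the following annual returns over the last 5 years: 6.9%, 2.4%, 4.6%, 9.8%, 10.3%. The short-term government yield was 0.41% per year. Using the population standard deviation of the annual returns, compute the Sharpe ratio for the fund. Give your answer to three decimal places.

Mean return r̄ = 34.00 / 5 = 6.8000%
Population std dev = √[45.4600 / 5] = 3.0153%
Sharpe = (r̄ − rf) / σ = (6.8000 − 0.41) / 3.0153 = 6.3900 / 3.0153 = 2.1192

2.119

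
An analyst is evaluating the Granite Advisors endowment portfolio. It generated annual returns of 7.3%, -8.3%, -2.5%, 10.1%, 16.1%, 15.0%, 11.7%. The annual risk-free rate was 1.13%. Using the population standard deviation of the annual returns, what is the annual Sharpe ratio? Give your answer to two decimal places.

0.70

Mean return r̄ = 49.40 / 7 = 7.0571%
Population σ = √[Σ(r − r̄)² / 7] = √[502.9171 / 7] = √71.8453 = 8.4762%
Sharpe = (r̄ − rf) / σ = (7.0571 − 1.13) / 8.4762 = 5.9271 / 8.4762 = 0.6993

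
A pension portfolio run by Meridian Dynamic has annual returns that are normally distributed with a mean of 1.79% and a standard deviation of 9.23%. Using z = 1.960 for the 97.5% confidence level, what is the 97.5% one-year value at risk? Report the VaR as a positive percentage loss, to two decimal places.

VaR (as % loss) = −(μ − z·σ) = −(1.79% − 1.960 × 9.23%) = −(-16.3008%) = 16.3008%

16.30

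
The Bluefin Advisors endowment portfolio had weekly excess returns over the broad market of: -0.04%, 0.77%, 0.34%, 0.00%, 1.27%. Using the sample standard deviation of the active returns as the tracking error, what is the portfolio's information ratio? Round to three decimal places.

Mean return r̄ = 2.340 / 5 = 0.4680%
Sample σ = √[Σ(r − r̄)² / 4] = √[1.2279 / 4] = √0.3070 = 0.5541%
IR = r̄ / tracking error = 0.4680 / 0.5541 = 0.8446

0.845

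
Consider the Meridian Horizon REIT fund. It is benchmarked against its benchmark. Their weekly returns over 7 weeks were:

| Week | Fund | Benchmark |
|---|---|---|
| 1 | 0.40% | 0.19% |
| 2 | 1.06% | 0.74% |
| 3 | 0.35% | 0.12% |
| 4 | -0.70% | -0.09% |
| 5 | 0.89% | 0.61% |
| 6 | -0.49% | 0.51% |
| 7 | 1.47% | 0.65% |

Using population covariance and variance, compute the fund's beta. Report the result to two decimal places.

r̄p = 0.4257%,  r̄m = 0.3900%
Cov = Σ(rp − r̄p)(rm − r̄m) / 7 = 0.1502
Var(rm) = Σ(rm − r̄m)² / 7 = 0.0852
β = Cov / Var = 0.1502 / 0.0852 = 1.7629

1.76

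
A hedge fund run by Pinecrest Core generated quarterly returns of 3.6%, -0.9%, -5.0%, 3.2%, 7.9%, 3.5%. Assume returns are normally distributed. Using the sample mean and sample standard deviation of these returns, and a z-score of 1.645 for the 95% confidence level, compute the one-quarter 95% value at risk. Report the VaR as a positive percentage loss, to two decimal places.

μ = (3.6 − 0.9 − 5 + 3.2 + 7.9 + 3.5) / 6 = 2.0500%
Sample std dev = √[98.4550 / 5] = 4.4375%
VaR = −(μ − z·σ) = −(2.0500 − 1.645 × 4.4375) = −(-5.2497) = 5.2497%

5.25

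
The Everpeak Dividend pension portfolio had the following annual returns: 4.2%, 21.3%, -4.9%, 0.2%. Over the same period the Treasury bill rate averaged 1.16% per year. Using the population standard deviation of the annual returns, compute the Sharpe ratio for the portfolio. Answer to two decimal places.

0.41

μ = (4.2 + 21.3 − 4.9 + 0.2) / 4 = 5.2000%
Population σ = √[Σ(r − μ)² / 4] = √[387.2200 / 4] = √96.8050 = 9.8390%
Sharpe = (μ − rf) / σ = (5.2000 − 1.16) / 9.8390 = 4.0400 / 9.8390 = 0.4106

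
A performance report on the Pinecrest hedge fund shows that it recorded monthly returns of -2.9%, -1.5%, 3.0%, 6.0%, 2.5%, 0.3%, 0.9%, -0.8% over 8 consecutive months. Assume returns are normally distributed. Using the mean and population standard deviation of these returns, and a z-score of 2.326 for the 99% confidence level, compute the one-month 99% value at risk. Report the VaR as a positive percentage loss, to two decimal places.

r̄ = (-2.9 − 1.5 + 3 + 6 + 2.5 + 0.3 + 0.9 − 0.8) / 8 = 7.50 / 8 = 0.9375%
Σ(r − r̄)² = (-2.9 − 0.9375)² + (-1.5 − 0.9375)² + (3 − 0.9375)² + … = 56.4188
σ = √[56.4188 / 8] = 2.6556%
VaR = −(r̄ − z·σ) = −(0.9375 − 2.326 × 2.6556) = −(-5.2394) = 5.2394%

5.24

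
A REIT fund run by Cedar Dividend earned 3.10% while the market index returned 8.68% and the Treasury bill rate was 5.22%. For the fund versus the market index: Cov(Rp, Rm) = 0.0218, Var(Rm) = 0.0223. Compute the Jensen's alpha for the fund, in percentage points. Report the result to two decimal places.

-5.50

β = Cov / Var = 0.0218 / 0.0223 = 0.9776
E[R] = Rf + β(Rm − Rf) = 5.22% + 0.9776 × (8.68% − 5.22%) = 8.6025%
α = Rp − E[R] = 3.10% − 8.6025% = -5.5025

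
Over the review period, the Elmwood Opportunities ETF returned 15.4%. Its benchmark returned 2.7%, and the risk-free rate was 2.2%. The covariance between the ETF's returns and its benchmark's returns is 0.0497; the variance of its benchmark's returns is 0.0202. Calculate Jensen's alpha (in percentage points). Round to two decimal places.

11.97

β = Cov / Var = 0.0497 / 0.0202 = 2.4604
E[R] = Rf + β(Rm − Rf) = 2.2% + 2.4604 × (2.7% − 2.2%) = 3.4302%
α = Rp − E[R] = 15.4% − 3.4302% = 11.9698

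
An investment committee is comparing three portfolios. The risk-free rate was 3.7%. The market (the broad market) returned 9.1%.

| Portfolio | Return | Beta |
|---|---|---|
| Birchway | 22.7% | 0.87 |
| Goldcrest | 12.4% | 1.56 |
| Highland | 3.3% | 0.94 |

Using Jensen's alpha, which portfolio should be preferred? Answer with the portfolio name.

Birchway: α = 22.7% − [3.7% + 0.87 × (9.1% − 3.7%)] = 14.302
Goldcrest: α = 12.4% − [3.7% + 1.56 × (9.1% − 3.7%)] = 0.276
Highland: α = 3.3% − [3.7% + 0.94 × (9.1% − 3.7%)] = -5.476
Highest: Birchway (14.302).

Birchway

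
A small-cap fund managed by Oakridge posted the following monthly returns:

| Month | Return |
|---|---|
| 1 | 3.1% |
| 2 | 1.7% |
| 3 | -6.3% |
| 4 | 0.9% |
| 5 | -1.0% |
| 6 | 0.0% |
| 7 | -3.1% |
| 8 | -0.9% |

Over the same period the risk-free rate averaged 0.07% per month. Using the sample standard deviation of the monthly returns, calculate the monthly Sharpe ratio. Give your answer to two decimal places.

-0.26

μ = (3.1 + 1.7 − 6.3 + 0.9 − 1 + 0 − 3.1 − 0.9) / 8 = -0.7000%
Σ(r − μ)² = (3.1 − (-0.7000))² + (1.7 − (-0.7000))² + … = 60.5000
σ = √[60.5000 / 7] = 2.9399%
Sharpe = (μ − rf) / σ = (-0.7000 − 0.07) / 2.9399 = -0.7700 / 2.9399 = -0.2619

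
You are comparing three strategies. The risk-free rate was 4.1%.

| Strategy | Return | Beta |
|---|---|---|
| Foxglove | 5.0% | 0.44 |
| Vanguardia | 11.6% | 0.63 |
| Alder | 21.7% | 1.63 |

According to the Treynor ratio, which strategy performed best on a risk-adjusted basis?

Vanguardia

Foxglove: Treynor = (5.0% − 4.1%) / 0.44 = 2.045
Vanguardia: Treynor = (11.6% − 4.1%) / 0.63 = 11.905
Alder: Treynor = (21.7% − 4.1%) / 1.63 = 10.798
Highest: Vanguardia (11.905).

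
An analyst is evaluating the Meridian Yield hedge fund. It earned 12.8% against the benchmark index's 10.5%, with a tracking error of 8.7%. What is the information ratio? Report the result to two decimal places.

0.26

IR = (Rp − Rb) / TE = (12.8% − 10.5%) / 8.7% = 2.30% / 8.7% = 0.2644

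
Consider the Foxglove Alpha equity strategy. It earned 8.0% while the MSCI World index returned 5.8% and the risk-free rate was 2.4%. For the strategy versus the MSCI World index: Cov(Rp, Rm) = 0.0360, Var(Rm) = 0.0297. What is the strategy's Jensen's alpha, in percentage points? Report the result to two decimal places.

β = Cov / Var = 0.0360 / 0.0297 = 1.2121
E[R] = Rf + β(Rm − Rf) = 2.4% + 1.2121 × (5.8% − 2.4%) = 6.5211%
α = Rp − E[R] = 8.0% − 6.5211% = 1.4789

1.48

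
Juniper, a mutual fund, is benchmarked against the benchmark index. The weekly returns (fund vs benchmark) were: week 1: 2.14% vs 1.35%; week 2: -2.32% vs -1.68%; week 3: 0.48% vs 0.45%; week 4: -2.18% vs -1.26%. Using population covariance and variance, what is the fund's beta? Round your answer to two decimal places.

r̄p = -0.4700%,  r̄m = -0.2850%
Cov = Σ(rp − r̄p)(rm − r̄m) / 4 = 2.3034
Var(rm) = Σ(rm − r̄m)² / 4 = 1.5275
β = Cov / Var = 2.3034 / 1.5275 = 1.5080

1.51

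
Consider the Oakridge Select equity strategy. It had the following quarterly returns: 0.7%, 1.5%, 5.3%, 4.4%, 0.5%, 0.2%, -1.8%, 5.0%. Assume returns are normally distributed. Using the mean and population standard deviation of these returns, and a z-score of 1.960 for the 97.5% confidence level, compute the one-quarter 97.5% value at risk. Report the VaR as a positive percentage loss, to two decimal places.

r̄ = (0.7 + 1.5 + 5.3 + 4.4 + 0.5 + 0.2 − 1.8 + 5) / 8 = 1.9750%
Σ(r − r̄)² = 47.5150; population σ = √(47.5150/8) = 2.4371%
VaR = −(r̄ − z·σ) = −(1.9750 − 1.960 × 2.4371) = −(-2.8017) = 2.8017%

2.80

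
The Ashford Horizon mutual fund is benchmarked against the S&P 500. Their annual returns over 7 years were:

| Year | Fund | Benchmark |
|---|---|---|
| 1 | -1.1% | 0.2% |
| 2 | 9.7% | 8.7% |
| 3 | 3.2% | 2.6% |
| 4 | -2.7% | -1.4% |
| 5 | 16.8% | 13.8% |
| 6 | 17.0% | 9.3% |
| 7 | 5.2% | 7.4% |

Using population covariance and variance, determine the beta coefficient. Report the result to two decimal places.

1.36

r̄p = 6.8714%,  r̄m = 5.8000%
Cov = Σ(rp − r̄p)(rm − r̄m) / 7 = 35.1014
Var(rm) = Σ(rm − r̄m)² / 7 = 25.8086
β = Cov / Var = 35.1014 / 25.8086 = 1.3601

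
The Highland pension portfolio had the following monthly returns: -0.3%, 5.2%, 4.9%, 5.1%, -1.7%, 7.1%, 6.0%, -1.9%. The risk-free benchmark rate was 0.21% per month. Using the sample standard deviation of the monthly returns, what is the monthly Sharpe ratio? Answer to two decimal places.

r̄ = (-0.3 + 5.2 + 4.9 + 5.1 − 1.7 + 7.1 + 6 − 1.9) / 8 = 3.0500%
Σ(r − r̄)² = (-0.3 − 3.0500)² + (5.2 − 3.0500)² + … = 95.6400
σ = √[95.6400 / 7] = 3.6963%
Sharpe = (r̄ − rf) / σ = (3.0500 − 0.21) / 3.6963 = 2.8400 / 3.6963 = 0.7683

0.77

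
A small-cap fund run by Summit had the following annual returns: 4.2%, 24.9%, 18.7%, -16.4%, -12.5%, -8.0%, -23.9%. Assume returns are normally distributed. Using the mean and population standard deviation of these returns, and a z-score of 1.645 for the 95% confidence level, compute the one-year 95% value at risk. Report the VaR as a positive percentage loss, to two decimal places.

Mean return μ = -13.00 / 7 = -1.8571%
Population σ = √[Σ(r − μ)² / 7] = √[2023.6171 / 7] = √289.0882 = 17.0026%
VaR = −(μ − z·σ) = −(-1.8571 − 1.645 × 17.0026) = −(-29.8264) = 29.8264%

29.83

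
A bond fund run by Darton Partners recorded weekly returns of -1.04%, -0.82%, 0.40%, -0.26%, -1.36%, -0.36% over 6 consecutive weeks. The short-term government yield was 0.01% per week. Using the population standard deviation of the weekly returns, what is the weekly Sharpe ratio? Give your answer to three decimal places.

-1.013

μ = (-1.04 − 0.82 + 0.4 − 0.26 − 1.36 − 0.36) / 6 = -0.5733%
Population std dev = √[1.9885 / 6] = 0.5757%
Sharpe = (μ − rf) / σ = (-0.5733 − 0.01) / 0.5757 = -0.5833 / 0.5757 = -1.0132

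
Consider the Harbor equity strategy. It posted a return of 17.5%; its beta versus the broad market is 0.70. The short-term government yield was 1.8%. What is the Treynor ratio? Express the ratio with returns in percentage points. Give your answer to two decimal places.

Treynor = (Rp − Rf) / β = (17.5% − 1.8%) / 0.70 = 15.70 / 0.70 = 22.4286

22.43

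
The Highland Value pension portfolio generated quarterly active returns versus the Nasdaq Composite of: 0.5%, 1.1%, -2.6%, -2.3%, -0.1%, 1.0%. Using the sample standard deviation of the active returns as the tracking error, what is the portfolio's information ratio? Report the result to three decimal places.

-0.243

r̄ = (0.5 + 1.1 − 2.6 − 2.3 − 0.1 + 1) / 6 = -0.4000%
Σ(r − r̄)² = (0.5 − (-0.4000))² + (1.1 − (-0.4000))² + (-2.6 − (-0.4000))² + … = 13.5600
sample σ = √(13.5600 / 5) = √2.7120 = 1.6468%
IR = r̄ / tracking error = -0.4000 / 1.6468 = -0.2429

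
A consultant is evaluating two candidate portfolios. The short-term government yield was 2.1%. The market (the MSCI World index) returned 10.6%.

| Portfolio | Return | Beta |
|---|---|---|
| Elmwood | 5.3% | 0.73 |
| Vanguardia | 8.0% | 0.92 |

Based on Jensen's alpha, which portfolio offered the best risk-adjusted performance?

Elmwood: α = 5.3% − [2.1% + 0.73 × (10.6% − 2.1%)] = -3.005
Vanguardia: α = 8.0% − [2.1% + 0.92 × (10.6% − 2.1%)] = -1.920
Highest: Vanguardia (-1.920).

Vanguardia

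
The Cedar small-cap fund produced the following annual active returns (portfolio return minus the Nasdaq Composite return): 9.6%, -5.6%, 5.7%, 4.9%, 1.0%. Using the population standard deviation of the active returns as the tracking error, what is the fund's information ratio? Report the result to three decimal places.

0.606

r̄ = (9.6 − 5.6 + 5.7 + 4.9 + 1) / 5 = 3.1200%
Σ(r − r̄)² = (9.6 − 3.1200)² + (-5.6 − 3.1200)² + … = 132.3480
population σ = √(132.3480 / 5) = √26.4696 = 5.1449%
IR = r̄ / tracking error = 3.1200 / 5.1449 = 0.6064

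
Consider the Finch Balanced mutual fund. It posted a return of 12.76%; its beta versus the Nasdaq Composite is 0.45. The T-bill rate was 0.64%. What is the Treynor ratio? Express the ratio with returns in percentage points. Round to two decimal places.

Treynor = (Rp − Rf) / β = (12.76% − 0.64%) / 0.45 = 12.12 / 0.45 = 26.9333

26.93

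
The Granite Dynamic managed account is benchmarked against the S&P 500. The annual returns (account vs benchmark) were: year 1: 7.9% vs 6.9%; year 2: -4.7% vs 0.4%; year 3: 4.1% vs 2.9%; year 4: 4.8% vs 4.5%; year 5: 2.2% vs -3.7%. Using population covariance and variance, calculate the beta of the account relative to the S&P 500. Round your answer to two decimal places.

0.71

r̄p = 2.8600%,  r̄m = 2.2000%
Cov = Σ(rp − r̄p)(rm − r̄m) / 5 = 9.3040
Var(rm) = Σ(rm − r̄m)² / 5 = 13.1840
β = Cov / Var = 9.3040 / 13.1840 = 0.7057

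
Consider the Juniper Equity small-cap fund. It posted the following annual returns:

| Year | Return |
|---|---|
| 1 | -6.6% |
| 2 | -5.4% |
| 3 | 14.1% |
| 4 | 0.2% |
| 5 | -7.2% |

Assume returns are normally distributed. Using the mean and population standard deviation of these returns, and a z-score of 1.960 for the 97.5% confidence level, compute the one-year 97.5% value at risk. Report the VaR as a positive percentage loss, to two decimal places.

16.63

r̄ = (-6.6 − 5.4 + 14.1 + 0.2 − 7.2) / 5 = -0.9800%
Σ(r − r̄)² = (-6.6 − (-0.9800))² + (-5.4 − (-0.9800))² + … = 318.6080
σ = √[318.6080 / 5] = 7.9826%
VaR = −(r̄ − z·σ) = −(-0.9800 − 1.960 × 7.9826) = −(-16.6259) = 16.6259%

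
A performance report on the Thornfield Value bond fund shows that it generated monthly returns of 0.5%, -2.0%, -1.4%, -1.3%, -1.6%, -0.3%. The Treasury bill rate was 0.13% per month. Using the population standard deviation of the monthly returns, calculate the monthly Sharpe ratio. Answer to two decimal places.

r̄ = (0.5 − 2 − 1.4 − 1.3 − 1.6 − 0.3) / 6 = -1.0167%
Σ(r − r̄)² = 4.3483; population σ = √(4.3483/6) = 0.8513%
Sharpe = (r̄ − rf) / σ = (-1.0167 − 0.13) / 0.8513 = -1.1467 / 0.8513 = -1.3470

-1.35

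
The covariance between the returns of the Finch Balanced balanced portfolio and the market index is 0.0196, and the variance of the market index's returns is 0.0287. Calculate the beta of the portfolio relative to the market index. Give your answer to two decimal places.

β = Cov(Rp, Rm) / Var(Rm) = 0.0196 / 0.0287 = 0.6829

0.68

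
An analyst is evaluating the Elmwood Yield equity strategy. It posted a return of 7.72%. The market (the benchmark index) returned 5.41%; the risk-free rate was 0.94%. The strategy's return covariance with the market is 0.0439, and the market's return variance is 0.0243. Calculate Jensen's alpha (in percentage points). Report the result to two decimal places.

-1.30

β = Cov / Var = 0.0439 / 0.0243 = 1.8066
E[R] = Rf + β(Rm − Rf) = 0.94% + 1.8066 × (5.41% − 0.94%) = 9.0155%
α = Rp − E[R] = 7.72% − 9.0155% = -1.2955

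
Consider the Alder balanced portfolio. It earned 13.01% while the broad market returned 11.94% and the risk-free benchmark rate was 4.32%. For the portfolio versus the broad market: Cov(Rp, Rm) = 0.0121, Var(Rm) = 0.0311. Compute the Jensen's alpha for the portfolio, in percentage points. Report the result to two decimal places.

β = Cov / Var = 0.0121 / 0.0311 = 0.3891
E[R] = Rf + β(Rm − Rf) = 4.32% + 0.3891 × (11.94% − 4.32%) = 7.2849%
α = Rp − E[R] = 13.01% − 7.2849% = 5.7251

5.73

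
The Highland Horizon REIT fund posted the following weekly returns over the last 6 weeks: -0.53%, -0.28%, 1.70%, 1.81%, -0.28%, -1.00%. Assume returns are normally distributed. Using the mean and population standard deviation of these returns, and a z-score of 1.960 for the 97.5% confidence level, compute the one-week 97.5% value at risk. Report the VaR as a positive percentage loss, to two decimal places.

1.92

r̄ = (-0.53 − 0.28 + 1.7 + 1.81 − 0.28 − 1) / 6 = 1.420 / 6 = 0.2367%
Σ(r − r̄)² = 7.2677; population σ = √(7.2677/6) = 1.1006%
VaR = −(r̄ − z·σ) = −(0.2367 − 1.960 × 1.1006) = −(-1.9205) = 1.9205%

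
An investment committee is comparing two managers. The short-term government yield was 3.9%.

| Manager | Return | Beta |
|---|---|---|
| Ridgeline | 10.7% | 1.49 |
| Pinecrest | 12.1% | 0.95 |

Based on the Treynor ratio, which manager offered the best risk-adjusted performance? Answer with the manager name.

Pinecrest

Ridgeline: Treynor = (10.7% − 3.9%) / 1.49 = 4.564
Pinecrest: Treynor = (12.1% − 3.9%) / 0.95 = 8.632
Highest: Pinecrest (8.632).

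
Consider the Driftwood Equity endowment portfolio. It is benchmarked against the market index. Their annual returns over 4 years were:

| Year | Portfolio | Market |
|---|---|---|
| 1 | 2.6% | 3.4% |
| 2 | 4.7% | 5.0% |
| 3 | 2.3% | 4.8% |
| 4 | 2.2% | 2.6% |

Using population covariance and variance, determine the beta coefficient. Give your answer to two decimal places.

r̄p = 2.9500%,  r̄m = 3.9500%
Cov = Σ(rp − r̄p)(rm − r̄m) / 4 = 0.6225
Var(rm) = Σ(rm − r̄m)² / 4 = 0.9875
β = Cov / Var = 0.6225 / 0.9875 = 0.6304

0.63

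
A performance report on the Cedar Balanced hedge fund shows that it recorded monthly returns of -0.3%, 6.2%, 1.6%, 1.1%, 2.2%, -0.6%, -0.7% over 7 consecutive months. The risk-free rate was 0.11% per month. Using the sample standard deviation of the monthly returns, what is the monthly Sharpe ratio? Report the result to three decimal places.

r̄ = (-0.3 + 6.2 + 1.6 + 1.1 + 2.2 − 0.6 − 0.7) / 7 = 1.3571%
Sample σ = √[Σ(r − r̄)² / 6] = √[35.0971 / 6] = √5.8495 = 2.4186%
Sharpe = (r̄ − rf) / σ = (1.3571 − 0.11) / 2.4186 = 1.2471 / 2.4186 = 0.5156

0.516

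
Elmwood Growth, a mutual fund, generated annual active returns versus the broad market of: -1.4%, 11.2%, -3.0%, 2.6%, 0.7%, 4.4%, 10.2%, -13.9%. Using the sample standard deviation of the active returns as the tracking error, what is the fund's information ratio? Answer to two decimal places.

Mean return μ = 10.80 / 8 = 1.3500%
Sample std dev = √[445.6800 / 7] = 7.9793%
IR = μ / tracking error = 1.3500 / 7.9793 = 0.1692

0.17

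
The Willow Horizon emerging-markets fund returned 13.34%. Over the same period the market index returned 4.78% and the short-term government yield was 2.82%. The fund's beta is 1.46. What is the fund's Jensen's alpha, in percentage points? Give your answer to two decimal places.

7.66

CAPM expected return = Rf + β(Rm − Rf) = 2.82% + 1.46 × (4.78% − 2.82%) = 2.82 + 1.46 × 1.96 = 5.6816%
Jensen's α = Rp − E[R] = 13.34% − 5.6816% = 7.6584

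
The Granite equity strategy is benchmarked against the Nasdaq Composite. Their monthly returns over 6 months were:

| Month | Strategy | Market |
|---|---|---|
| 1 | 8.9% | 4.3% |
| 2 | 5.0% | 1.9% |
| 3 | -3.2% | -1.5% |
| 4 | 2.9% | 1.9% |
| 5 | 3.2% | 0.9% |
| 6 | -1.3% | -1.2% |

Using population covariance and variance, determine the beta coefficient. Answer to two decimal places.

1.96

r̄p = 2.5833%,  r̄m = 1.0500%
Cov = Σ(rp − r̄p)(rm − r̄m) / 6 = 7.7075
Var(rm) = Σ(rm − r̄m)² / 6 = 3.9325
β = Cov / Var = 7.7075 / 3.9325 = 1.9599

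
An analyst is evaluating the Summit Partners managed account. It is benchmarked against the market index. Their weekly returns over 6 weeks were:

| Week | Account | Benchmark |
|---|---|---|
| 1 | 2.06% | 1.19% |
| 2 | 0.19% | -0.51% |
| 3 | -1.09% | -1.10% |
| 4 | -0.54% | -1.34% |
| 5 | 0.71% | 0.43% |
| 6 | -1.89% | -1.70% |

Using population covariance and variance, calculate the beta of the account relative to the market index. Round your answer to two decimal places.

1.21

r̄p = -0.0933%,  r̄m = -0.5050%
Cov = Σ(rp − r̄p)(rm − r̄m) / 6 = 1.2521
Var(rm) = Σ(rm − r̄m)² / 6 = 1.0378
β = Cov / Var = 1.2521 / 1.0378 = 1.2065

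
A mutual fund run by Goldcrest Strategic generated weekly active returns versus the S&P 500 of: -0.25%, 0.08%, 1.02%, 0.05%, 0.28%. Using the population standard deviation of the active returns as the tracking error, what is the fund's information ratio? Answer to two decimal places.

0.55

Mean return μ = 1.180 / 5 = 0.2360%
Σ(r − μ)² = (-0.25 − 0.2360)² + (0.08 − 0.2360)² + (1.02 − 0.2360)² + … = 0.9117
population σ = √(0.9117 / 5) = √0.1823 = 0.4270%
IR = μ / tracking error = 0.2360 / 0.4270 = 0.5527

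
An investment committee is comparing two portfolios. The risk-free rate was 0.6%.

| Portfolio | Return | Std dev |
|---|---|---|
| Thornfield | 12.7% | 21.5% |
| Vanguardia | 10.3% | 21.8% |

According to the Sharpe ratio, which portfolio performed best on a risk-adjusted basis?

Thornfield

Thornfield: Sharpe ratio = (12.7% − 0.6%) / 21.5% = 0.563
Vanguardia: Sharpe ratio = (10.3% − 0.6%) / 21.8% = 0.445
Highest: Thornfield (0.563).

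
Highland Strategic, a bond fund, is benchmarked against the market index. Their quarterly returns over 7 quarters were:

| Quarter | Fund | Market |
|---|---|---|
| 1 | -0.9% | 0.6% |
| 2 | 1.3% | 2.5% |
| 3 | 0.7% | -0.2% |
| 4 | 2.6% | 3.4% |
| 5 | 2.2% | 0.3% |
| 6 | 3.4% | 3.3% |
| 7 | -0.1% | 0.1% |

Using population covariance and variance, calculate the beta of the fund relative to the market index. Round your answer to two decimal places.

0.68

r̄p = 1.3143%,  r̄m = 1.4286%
Cov = Σ(rp − r̄p)(rm − r̄m) / 7 = 1.4482
Var(rm) = Σ(rm − r̄m)² / 7 = 2.1306
β = Cov / Var = 1.4482 / 2.1306 = 0.6797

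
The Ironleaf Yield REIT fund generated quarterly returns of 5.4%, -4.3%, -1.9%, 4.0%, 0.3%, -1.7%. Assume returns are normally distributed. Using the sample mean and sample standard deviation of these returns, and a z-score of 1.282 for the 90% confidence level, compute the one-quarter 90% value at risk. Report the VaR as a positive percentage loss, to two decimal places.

4.49

Mean return μ = 1.80 / 6 = 0.3000%
Σ(r − μ)² = (5.4 − 0.3000)² + (-4.3 − 0.3000)² + (-1.9 − 0.3000)² + … = 69.7000
sample σ = √(69.7000 / 5) = √13.9400 = 3.7336%
VaR = −(μ − z·σ) = −(0.3000 − 1.282 × 3.7336) = −(-4.4865) = 4.4865%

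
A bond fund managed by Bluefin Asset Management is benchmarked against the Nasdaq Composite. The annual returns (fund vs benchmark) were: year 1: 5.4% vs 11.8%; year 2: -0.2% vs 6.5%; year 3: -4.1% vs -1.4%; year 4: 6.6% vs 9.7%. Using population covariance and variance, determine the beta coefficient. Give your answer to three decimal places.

0.805

r̄p = 1.9250%,  r̄m = 6.6500%
Cov = Σ(rp − r̄p)(rm − r̄m) / 4 = 20.2438
Var(rm) = Σ(rm − r̄m)² / 4 = 25.1625
β = Cov / Var = 20.2438 / 25.1625 = 0.8045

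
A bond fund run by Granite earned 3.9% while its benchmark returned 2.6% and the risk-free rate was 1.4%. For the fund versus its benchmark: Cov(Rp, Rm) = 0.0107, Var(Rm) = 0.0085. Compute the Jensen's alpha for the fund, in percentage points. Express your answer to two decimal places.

β = Cov / Var = 0.0107 / 0.0085 = 1.2588
E[R] = Rf + β(Rm − Rf) = 1.4% + 1.2588 × (2.6% − 1.4%) = 2.9106%
α = Rp − E[R] = 3.9% − 2.9106% = 0.9894

0.99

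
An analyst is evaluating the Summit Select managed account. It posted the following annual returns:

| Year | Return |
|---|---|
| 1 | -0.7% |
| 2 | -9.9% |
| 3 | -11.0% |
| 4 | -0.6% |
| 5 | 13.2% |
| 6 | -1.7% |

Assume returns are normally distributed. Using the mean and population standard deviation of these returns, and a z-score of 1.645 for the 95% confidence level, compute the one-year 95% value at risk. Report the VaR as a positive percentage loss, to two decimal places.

r̄ = (-0.7 − 9.9 − 11 − 0.6 + 13.2 − 1.7) / 6 = -10.70 / 6 = -1.7833%
Σ(r − r̄)² = 377.9083; population σ = √(377.9083/6) = 7.9363%
VaR = −(r̄ − z·σ) = −(-1.7833 − 1.645 × 7.9363) = −(-14.8385) = 14.8385%

14.84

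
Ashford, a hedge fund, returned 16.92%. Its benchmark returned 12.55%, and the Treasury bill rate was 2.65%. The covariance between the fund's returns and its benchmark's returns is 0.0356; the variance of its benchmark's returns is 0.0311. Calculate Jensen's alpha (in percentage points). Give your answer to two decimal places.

2.94

β = Cov / Var = 0.0356 / 0.0311 = 1.1447
E[R] = Rf + β(Rm − Rf) = 2.65% + 1.1447 × (12.55% − 2.65%) = 13.9825%
α = Rp − E[R] = 16.92% − 13.9825% = 2.9375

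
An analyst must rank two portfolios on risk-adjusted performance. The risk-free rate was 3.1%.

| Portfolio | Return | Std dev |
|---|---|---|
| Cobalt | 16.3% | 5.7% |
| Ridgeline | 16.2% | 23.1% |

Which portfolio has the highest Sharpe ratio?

Cobalt: Sharpe ratio = (16.3% − 3.1%) / 5.7% = 2.316
Ridgeline: Sharpe ratio = (16.2% − 3.1%) / 23.1% = 0.567
Highest: Cobalt (2.316).

Cobalt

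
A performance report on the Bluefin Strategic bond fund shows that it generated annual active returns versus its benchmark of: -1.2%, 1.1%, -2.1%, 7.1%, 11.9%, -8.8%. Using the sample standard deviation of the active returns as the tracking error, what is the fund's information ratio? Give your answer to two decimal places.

Mean return r̄ = 8.00 / 6 = 1.3333%
Σ(r − r̄)² = (-1.2 − 1.3333)² + (1.1 − 1.3333)² + … = 265.8533
sample σ = √(265.8533 / 5) = √53.1707 = 7.2918%
IR = r̄ / tracking error = 1.3333 / 7.2918 = 0.1828

0.18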